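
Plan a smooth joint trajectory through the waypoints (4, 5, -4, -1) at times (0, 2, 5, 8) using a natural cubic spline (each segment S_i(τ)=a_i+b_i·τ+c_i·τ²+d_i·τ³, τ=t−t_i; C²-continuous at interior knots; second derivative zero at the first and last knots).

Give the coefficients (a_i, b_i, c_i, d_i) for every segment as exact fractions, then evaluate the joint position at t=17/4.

Δ: Δ0=1/2, Δ1=-3, Δ2=1
row 1: diag=10, rhs=-21; c'=3/10, d'=-21/10
row 2: denom=12−3·3/10=111/10; d'=(24−3·-21/10)/(111/10)=101/37
back: M2=101/37
back: M1=-21/10−3/10·101/37=-108/37
M: M0=0, M1=-108/37, M2=101/37, M3=0
seg 0: a=4, c=M0/2=0, d=(M1−M0)/(6·2)=-9/37, b=Δ0−h0·(2M0+M1)/6=109/74
seg 1: a=5, c=M1/2=-54/37, d=(M2−M1)/(6·3)=209/666, b=Δ1−h1·(2M1+M2)/6=-107/74
seg 2: a=-4, c=M2/2=101/74, d=(M3−M2)/(6·3)=-101/666, b=Δ2−h2·(2M2+M3)/6=-64/37
t_q=17/4 → seg 1, τ=9/4; S=5+-107/74·τ+-54/37·τ²+209/666·τ³=-9791/4736

  seg 0: a=4 b=109/74 c=0 d=-9/37
  seg 1: a=5 b=-107/74 c=-54/37 d=209/666
  seg 2: a=-4 b=-64/37 c=101/74 d=-101/666
S(17/4) = -9791/4736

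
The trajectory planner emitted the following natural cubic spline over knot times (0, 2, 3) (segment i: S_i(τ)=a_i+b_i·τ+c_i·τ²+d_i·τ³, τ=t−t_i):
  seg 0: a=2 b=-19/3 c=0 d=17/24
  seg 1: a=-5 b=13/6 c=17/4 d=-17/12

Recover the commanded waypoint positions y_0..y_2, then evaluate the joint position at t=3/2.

y_0 = S_0(0) = a_0 = 2
y_1 = S_1(0) = a_1 = -5
y_2 = S_1(1) = 0
t_q=3/2 is in segment 0 (τ=3/2); S_0(τ)=-327/64

y_0=2 y_1=-5 y_2=0
S(3/2) = -327/64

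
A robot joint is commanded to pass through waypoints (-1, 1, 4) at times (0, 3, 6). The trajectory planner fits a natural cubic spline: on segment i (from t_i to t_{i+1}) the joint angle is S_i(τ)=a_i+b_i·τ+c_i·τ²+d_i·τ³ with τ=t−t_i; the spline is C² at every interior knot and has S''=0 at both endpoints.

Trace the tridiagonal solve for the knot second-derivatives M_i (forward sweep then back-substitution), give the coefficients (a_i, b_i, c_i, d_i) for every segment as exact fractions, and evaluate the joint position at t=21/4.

Δ: Δ0=2/3, Δ1=1
row 1: diag=12, rhs=2; c'=1/4, d'=1/6
back: M1=1/6
M: M0=0, M1=1/6, M2=0
seg 0: a=-1, c=M0/2=0, d=(M1−M0)/(6·3)=1/108, b=Δ0−h0·(2M0+M1)/6=7/12
seg 1: a=1, c=M1/2=1/12, d=(M2−M1)/(6·3)=-1/108, b=Δ1−h1·(2M1+M2)/6=5/6
t_q=21/4 → seg 1, τ=9/4; S=1+5/6·τ+1/12·τ²+-1/108·τ³=817/256

  seg 0: a=-1 b=7/12 c=0 d=1/108
  seg 1: a=1 b=5/6 c=1/12 d=-1/108
S(21/4) = 817/256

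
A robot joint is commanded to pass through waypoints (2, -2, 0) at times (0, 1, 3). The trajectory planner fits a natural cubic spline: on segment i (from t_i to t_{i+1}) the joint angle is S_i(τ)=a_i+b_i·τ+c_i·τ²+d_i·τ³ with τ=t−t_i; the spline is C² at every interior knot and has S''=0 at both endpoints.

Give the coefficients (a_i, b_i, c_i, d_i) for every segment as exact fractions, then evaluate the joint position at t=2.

Δ: Δ0=-4, Δ1=1
row 1: diag=6, rhs=30; c'=1/3, d'=5
back: M1=5
M: M0=0, M1=5, M2=0
seg 0: a=2, c=M0/2=0, d=(M1−M0)/(6·1)=5/6, b=Δ0−h0·(2M0+M1)/6=-29/6
seg 1: a=-2, c=M1/2=5/2, d=(M2−M1)/(6·2)=-5/12, b=Δ1−h1·(2M1+M2)/6=-7/3
t_q=2 → seg 1, τ=1; S=-2+-7/3·τ+5/2·τ²+-5/12·τ³=-9/4

  seg 0: a=2 b=-29/6 c=0 d=5/6
  seg 1: a=-2 b=-7/3 c=5/2 d=-5/12
S(2) = -9/4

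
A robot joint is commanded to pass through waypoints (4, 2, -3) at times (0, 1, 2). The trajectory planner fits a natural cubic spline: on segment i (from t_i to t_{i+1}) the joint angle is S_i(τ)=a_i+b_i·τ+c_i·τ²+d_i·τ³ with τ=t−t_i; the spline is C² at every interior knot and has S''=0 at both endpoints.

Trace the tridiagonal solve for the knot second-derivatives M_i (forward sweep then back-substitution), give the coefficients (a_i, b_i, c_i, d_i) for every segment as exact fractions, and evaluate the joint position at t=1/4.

Δ: Δ0=-2, Δ1=-5
row 1: diag=4, rhs=-18; c'=1/4, d'=-9/2
back: M1=-9/2
M: M0=0, M1=-9/2, M2=0
seg 0: a=4, c=M0/2=0, d=(M1−M0)/(6·1)=-3/4, b=Δ0−h0·(2M0+M1)/6=-5/4
seg 1: a=2, c=M1/2=-9/4, d=(M2−M1)/(6·1)=3/4, b=Δ1−h1·(2M1+M2)/6=-7/2
t_q=1/4 → seg 0, τ=1/4; S=4+-5/4·τ+0·τ²+-3/4·τ³=941/256

  seg 0: a=4 b=-5/4 c=0 d=-3/4
  seg 1: a=2 b=-7/2 c=-9/4 d=3/4
S(1/4) = 941/256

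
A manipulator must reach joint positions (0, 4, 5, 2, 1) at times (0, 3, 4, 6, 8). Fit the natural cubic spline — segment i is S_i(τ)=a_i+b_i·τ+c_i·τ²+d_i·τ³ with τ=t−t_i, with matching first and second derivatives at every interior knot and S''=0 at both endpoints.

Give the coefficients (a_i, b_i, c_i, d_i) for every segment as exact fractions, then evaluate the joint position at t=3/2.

  seg 0: a=0 b=655/516 c=0 d=11/1548
  seg 1: a=4 b=377/258 c=11/172 d=-271/516
  seg 2: a=5 b=7/516 c=-65/43 d=779/2064
  seg 3: a=2 b=-194/129 c=259/344 d=-259/2064
S(3/2) = 2653/1376

Δ: Δ0=4/3, Δ1=1, Δ2=-3/2, Δ3=-1/2
row 1: diag=8, rhs=-2; c'=1/8, d'=-1/4
row 2: denom=6−1·1/8=47/8; d'=(-15−1·-1/4)/(47/8)=-118/47
row 3: denom=8−2·16/47=344/47; d'=(6−2·-118/47)/(344/47)=259/172
back: M3=259/172
back: M2=-118/47−16/47·259/172=-130/43
back: M1=-1/4−1/8·-130/43=11/86
M: M0=0, M1=11/86, M2=-130/43, M3=259/172, M4=0
seg 0: a=0, c=M0/2=0, d=(M1−M0)/(6·3)=11/1548, b=Δ0−h0·(2M0+M1)/6=655/516
seg 1: a=4, c=M1/2=11/172, d=(M2−M1)/(6·1)=-271/516, b=Δ1−h1·(2M1+M2)/6=377/258
seg 2: a=5, c=M2/2=-65/43, d=(M3−M2)/(6·2)=779/2064, b=Δ2−h2·(2M2+M3)/6=7/516
seg 3: a=2, c=M3/2=259/344, d=(M4−M3)/(6·2)=-259/2064, b=Δ3−h3·(2M3+M4)/6=-194/129
t_q=3/2 → seg 0, τ=3/2; S=0+655/516·τ+0·τ²+11/1548·τ³=2653/1376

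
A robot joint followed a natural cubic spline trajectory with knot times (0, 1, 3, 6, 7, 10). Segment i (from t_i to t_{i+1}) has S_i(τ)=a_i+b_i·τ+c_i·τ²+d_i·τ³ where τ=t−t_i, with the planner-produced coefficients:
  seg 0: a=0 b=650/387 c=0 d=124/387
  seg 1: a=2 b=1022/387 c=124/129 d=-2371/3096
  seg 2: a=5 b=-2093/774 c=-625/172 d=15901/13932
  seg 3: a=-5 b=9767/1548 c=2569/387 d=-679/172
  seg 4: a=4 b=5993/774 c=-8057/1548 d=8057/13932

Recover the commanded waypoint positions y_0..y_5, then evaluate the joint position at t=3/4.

y_0=0 y_1=2 y_2=5 y_3=-5 y_4=4 y_5=-4
S(3/4) = 2879/2064

y_0 = S_0(0) = a_0 = 0
y_1 = S_1(0) = a_1 = 2
y_2 = S_2(0) = a_2 = 5
y_3 = S_3(0) = a_3 = -5
y_4 = S_4(0) = a_4 = 4
y_5 = S_4(3) = -4
t_q=3/4 is in segment 0 (τ=3/4); S_0(τ)=2879/2064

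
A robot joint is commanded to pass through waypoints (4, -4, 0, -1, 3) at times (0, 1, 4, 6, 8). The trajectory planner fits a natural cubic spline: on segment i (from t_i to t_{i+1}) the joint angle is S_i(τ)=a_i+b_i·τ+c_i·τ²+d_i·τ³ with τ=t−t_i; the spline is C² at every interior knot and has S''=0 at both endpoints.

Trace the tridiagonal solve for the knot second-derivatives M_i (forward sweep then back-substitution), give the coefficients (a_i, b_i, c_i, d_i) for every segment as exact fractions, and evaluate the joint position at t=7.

Δ: Δ0=-8, Δ1=4/3, Δ2=-1/2, Δ3=2
row 1: diag=8, rhs=56; c'=3/8, d'=7
row 2: denom=10−3·3/8=71/8; d'=(-11−3·7)/(71/8)=-256/71
row 3: denom=8−2·16/71=536/71; d'=(15−2·-256/71)/(536/71)=1577/536
back: M3=1577/536
back: M2=-256/71−16/71·1577/536=-286/67
back: M1=7−3/8·-286/67=2305/268
M: M0=0, M1=2305/268, M2=-286/67, M3=1577/536, M4=0
seg 0: a=4, c=M0/2=0, d=(M1−M0)/(6·1)=2305/1608, b=Δ0−h0·(2M0+M1)/6=-15169/1608
seg 1: a=-4, c=M1/2=2305/536, d=(M2−M1)/(6·3)=-3449/4824, b=Δ1−h1·(2M1+M2)/6=-4127/804
seg 2: a=0, c=M2/2=-143/67, d=(M3−M2)/(6·2)=3865/6432, b=Δ2−h2·(2M2+M3)/6=2195/1608
seg 3: a=-1, c=M3/2=1577/1072, d=(M4−M3)/(6·2)=-1577/6432, b=Δ3−h3·(2M3+M4)/6=31/804
t_q=7 → seg 3, τ=1; S=-1+31/804·τ+1577/1072·τ²+-1577/6432·τ³=567/2144

  seg 0: a=4 b=-15169/1608 c=0 d=2305/1608
  seg 1: a=-4 b=-4127/804 c=2305/536 d=-3449/4824
  seg 2: a=0 b=2195/1608 c=-143/67 d=3865/6432
  seg 3: a=-1 b=31/804 c=1577/1072 d=-1577/6432
S(7) = 567/2144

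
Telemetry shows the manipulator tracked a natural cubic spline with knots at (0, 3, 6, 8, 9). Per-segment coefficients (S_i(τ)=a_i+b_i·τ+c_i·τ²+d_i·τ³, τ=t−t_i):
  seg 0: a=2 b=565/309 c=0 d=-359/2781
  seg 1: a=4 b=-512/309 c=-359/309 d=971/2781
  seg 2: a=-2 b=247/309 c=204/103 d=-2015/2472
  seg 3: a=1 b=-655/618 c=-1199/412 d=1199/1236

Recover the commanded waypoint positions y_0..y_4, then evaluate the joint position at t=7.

y_0=2 y_1=4 y_2=-2 y_3=1 y_4=-2
S(7) = -29/824

y_0 = S_0(0) = a_0 = 2
y_1 = S_1(0) = a_1 = 4
y_2 = S_2(0) = a_2 = -2
y_3 = S_3(0) = a_3 = 1
y_4 = S_3(1) = -2
t_q=7 is in segment 2 (τ=1); S_2(τ)=-29/824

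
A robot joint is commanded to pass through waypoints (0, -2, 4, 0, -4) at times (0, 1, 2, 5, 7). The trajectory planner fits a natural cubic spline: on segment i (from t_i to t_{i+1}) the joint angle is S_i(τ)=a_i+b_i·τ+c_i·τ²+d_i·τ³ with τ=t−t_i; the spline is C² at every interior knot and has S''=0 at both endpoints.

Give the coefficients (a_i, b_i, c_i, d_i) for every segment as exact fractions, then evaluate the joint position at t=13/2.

  seg 0: a=0 b=-13/3 c=0 d=7/3
  seg 1: a=-2 b=8/3 c=7 d=-11/3
  seg 2: a=4 b=17/3 c=-4 d=5/9
  seg 3: a=0 b=-10/3 c=1 d=-1/6
S(13/2) = -53/16

Δ: Δ0=-2, Δ1=6, Δ2=-4/3, Δ3=-2
row 1: diag=4, rhs=48; c'=1/4, d'=12
row 2: denom=8−1·1/4=31/4; d'=(-44−1·12)/(31/4)=-224/31
row 3: denom=10−3·12/31=274/31; d'=(-4−3·-224/31)/(274/31)=2
back: M3=2
back: M2=-224/31−12/31·2=-8
back: M1=12−1/4·-8=14
M: M0=0, M1=14, M2=-8, M3=2, M4=0
seg 0: a=0, c=M0/2=0, d=(M1−M0)/(6·1)=7/3, b=Δ0−h0·(2M0+M1)/6=-13/3
seg 1: a=-2, c=M1/2=7, d=(M2−M1)/(6·1)=-11/3, b=Δ1−h1·(2M1+M2)/6=8/3
seg 2: a=4, c=M2/2=-4, d=(M3−M2)/(6·3)=5/9, b=Δ2−h2·(2M2+M3)/6=17/3
seg 3: a=0, c=M3/2=1, d=(M4−M3)/(6·2)=-1/6, b=Δ3−h3·(2M3+M4)/6=-10/3
t_q=13/2 → seg 3, τ=3/2; S=0+-10/3·τ+1·τ²+-1/6·τ³=-53/16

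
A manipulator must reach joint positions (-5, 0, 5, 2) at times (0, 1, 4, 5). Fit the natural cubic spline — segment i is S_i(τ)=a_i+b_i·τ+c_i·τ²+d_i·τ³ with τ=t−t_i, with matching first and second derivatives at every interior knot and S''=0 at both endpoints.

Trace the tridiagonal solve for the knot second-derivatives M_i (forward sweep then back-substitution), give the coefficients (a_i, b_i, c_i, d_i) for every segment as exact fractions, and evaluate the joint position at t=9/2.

  seg 0: a=-5 b=863/165 c=0 d=-38/165
  seg 1: a=0 b=749/165 c=-38/55 d=-4/45
  seg 2: a=5 b=-331/165 c=-82/55 d=82/165
S(9/2) = 811/220

Δ: Δ0=5, Δ1=5/3, Δ2=-3
row 1: diag=8, rhs=-20; c'=3/8, d'=-5/2
row 2: denom=8−3·3/8=55/8; d'=(-28−3·-5/2)/(55/8)=-164/55
back: M2=-164/55
back: M1=-5/2−3/8·-164/55=-76/55
M: M0=0, M1=-76/55, M2=-164/55, M3=0
seg 0: a=-5, c=M0/2=0, d=(M1−M0)/(6·1)=-38/165, b=Δ0−h0·(2M0+M1)/6=863/165
seg 1: a=0, c=M1/2=-38/55, d=(M2−M1)/(6·3)=-4/45, b=Δ1−h1·(2M1+M2)/6=749/165
seg 2: a=5, c=M2/2=-82/55, d=(M3−M2)/(6·1)=82/165, b=Δ2−h2·(2M2+M3)/6=-331/165
t_q=9/2 → seg 2, τ=1/2; S=5+-331/165·τ+-82/55·τ²+82/165·τ³=811/220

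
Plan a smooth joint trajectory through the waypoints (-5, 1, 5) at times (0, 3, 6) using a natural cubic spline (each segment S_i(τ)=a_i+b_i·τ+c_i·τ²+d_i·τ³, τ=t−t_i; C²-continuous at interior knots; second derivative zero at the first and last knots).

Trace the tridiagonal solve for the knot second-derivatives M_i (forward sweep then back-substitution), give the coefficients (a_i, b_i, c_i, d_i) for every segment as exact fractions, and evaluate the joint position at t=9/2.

  seg 0: a=-5 b=13/6 c=0 d=-1/54
  seg 1: a=1 b=5/3 c=-1/6 d=1/54
S(9/2) = 51/16

Δ: Δ0=2, Δ1=4/3
row 1: diag=12, rhs=-4; c'=1/4, d'=-1/3
back: M1=-1/3
M: M0=0, M1=-1/3, M2=0
seg 0: a=-5, c=M0/2=0, d=(M1−M0)/(6·3)=-1/54, b=Δ0−h0·(2M0+M1)/6=13/6
seg 1: a=1, c=M1/2=-1/6, d=(M2−M1)/(6·3)=1/54, b=Δ1−h1·(2M1+M2)/6=5/3
t_q=9/2 → seg 1, τ=3/2; S=1+5/3·τ+-1/6·τ²+1/54·τ³=51/16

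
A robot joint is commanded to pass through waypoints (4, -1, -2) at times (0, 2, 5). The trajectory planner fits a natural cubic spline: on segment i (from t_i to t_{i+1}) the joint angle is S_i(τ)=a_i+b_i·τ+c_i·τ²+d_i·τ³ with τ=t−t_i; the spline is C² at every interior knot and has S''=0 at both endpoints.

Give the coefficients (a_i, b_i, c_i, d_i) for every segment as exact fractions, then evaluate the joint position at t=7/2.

Δ: Δ0=-5/2, Δ1=-1/3
row 1: diag=10, rhs=13; c'=3/10, d'=13/10
back: M1=13/10
M: M0=0, M1=13/10, M2=0
seg 0: a=4, c=M0/2=0, d=(M1−M0)/(6·2)=13/120, b=Δ0−h0·(2M0+M1)/6=-44/15
seg 1: a=-1, c=M1/2=13/20, d=(M2−M1)/(6·3)=-13/180, b=Δ1−h1·(2M1+M2)/6=-49/30
t_q=7/2 → seg 1, τ=3/2; S=-1+-49/30·τ+13/20·τ²+-13/180·τ³=-357/160

  seg 0: a=4 b=-44/15 c=0 d=13/120
  seg 1: a=-1 b=-49/30 c=13/20 d=-13/180
S(7/2) = -357/160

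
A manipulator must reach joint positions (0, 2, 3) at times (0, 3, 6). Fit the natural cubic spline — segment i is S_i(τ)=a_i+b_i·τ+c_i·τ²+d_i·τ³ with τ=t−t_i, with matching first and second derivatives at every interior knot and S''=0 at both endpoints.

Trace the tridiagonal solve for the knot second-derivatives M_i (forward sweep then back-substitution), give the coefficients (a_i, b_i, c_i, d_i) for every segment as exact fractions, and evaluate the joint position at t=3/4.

  seg 0: a=0 b=3/4 c=0 d=-1/108
  seg 1: a=2 b=1/2 c=-1/12 d=1/108
S(3/4) = 143/256

Δ: Δ0=2/3, Δ1=1/3
row 1: diag=12, rhs=-2; c'=1/4, d'=-1/6
back: M1=-1/6
M: M0=0, M1=-1/6, M2=0
seg 0: a=0, c=M0/2=0, d=(M1−M0)/(6·3)=-1/108, b=Δ0−h0·(2M0+M1)/6=3/4
seg 1: a=2, c=M1/2=-1/12, d=(M2−M1)/(6·3)=1/108, b=Δ1−h1·(2M1+M2)/6=1/2
t_q=3/4 → seg 0, τ=3/4; S=0+3/4·τ+0·τ²+-1/108·τ³=143/256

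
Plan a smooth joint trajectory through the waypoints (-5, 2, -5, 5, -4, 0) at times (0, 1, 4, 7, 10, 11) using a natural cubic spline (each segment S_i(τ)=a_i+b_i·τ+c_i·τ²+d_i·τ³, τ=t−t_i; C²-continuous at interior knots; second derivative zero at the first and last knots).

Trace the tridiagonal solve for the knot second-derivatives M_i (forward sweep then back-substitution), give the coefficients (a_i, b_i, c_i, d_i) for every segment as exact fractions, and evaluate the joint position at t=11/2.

  seg 0: a=-5 b=6683/777 c=0 d=-1244/777
  seg 1: a=2 b=2951/777 c=-1244/259 d=2144/2331
  seg 2: a=-5 b=-145/777 c=900/259 d=-145/189
  seg 3: a=5 b=-40/777 c=-2665/777 d=5704/6993
  seg 4: a=-4 b=1082/777 c=1013/259 d=-1013/777
S(11/2) = -15/296

Δ: Δ0=7, Δ1=-7/3, Δ2=10/3, Δ3=-3, Δ4=4
row 1: diag=8, rhs=-56; c'=3/8, d'=-7
row 2: denom=12−3·3/8=87/8; d'=(34−3·-7)/(87/8)=440/87
row 3: denom=12−3·8/29=324/29; d'=(-38−3·440/87)/(324/29)=-257/54
row 4: denom=8−3·29/108=259/36; d'=(42−3·-257/54)/(259/36)=2026/259
back: M4=2026/259
back: M3=-257/54−29/108·2026/259=-5330/777
back: M2=440/87−8/29·-5330/777=1800/259
back: M1=-7−3/8·1800/259=-2488/259
M: M0=0, M1=-2488/259, M2=1800/259, M3=-5330/777, M4=2026/259, M5=0
seg 0: a=-5, c=M0/2=0, d=(M1−M0)/(6·1)=-1244/777, b=Δ0−h0·(2M0+M1)/6=6683/777
seg 1: a=2, c=M1/2=-1244/259, d=(M2−M1)/(6·3)=2144/2331, b=Δ1−h1·(2M1+M2)/6=2951/777
seg 2: a=-5, c=M2/2=900/259, d=(M3−M2)/(6·3)=-145/189, b=Δ2−h2·(2M2+M3)/6=-145/777
seg 3: a=5, c=M3/2=-2665/777, d=(M4−M3)/(6·3)=5704/6993, b=Δ3−h3·(2M3+M4)/6=-40/777
seg 4: a=-4, c=M4/2=1013/259, d=(M5−M4)/(6·1)=-1013/777, b=Δ4−h4·(2M4+M5)/6=1082/777
t_q=11/2 → seg 2, τ=3/2; S=-5+-145/777·τ+900/259·τ²+-145/189·τ³=-15/296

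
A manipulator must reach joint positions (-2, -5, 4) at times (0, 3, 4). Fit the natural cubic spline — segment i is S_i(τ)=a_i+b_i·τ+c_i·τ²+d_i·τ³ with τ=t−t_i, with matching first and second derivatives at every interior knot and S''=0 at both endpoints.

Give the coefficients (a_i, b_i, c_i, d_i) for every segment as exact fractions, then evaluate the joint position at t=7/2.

Δ: Δ0=-1, Δ1=9
row 1: diag=8, rhs=60; c'=1/8, d'=15/2
back: M1=15/2
M: M0=0, M1=15/2, M2=0
seg 0: a=-2, c=M0/2=0, d=(M1−M0)/(6·3)=5/12, b=Δ0−h0·(2M0+M1)/6=-19/4
seg 1: a=-5, c=M1/2=15/4, d=(M2−M1)/(6·1)=-5/4, b=Δ1−h1·(2M1+M2)/6=13/2
t_q=7/2 → seg 1, τ=1/2; S=-5+13/2·τ+15/4·τ²+-5/4·τ³=-31/32

  seg 0: a=-2 b=-19/4 c=0 d=5/12
  seg 1: a=-5 b=13/2 c=15/4 d=-5/4
S(7/2) = -31/32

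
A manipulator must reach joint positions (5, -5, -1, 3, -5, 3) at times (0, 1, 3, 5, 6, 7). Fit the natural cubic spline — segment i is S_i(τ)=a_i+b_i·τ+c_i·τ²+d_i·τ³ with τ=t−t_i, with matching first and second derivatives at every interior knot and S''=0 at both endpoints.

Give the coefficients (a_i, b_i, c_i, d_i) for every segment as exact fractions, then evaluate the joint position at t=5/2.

  seg 0: a=5 b=-2738/229 c=0 d=448/229
  seg 1: a=-5 b=-1394/229 c=1344/229 d=-209/229
  seg 2: a=-1 b=1474/229 c=90/229 d=-299/229
  seg 3: a=3 b=-1754/229 c=-1704/229 d=1626/229
  seg 4: a=-5 b=-284/229 c=3174/229 d=-1058/229
S(5/2) = -7339/1832

Δ: Δ0=-10, Δ1=2, Δ2=2, Δ3=-8, Δ4=8
row 1: diag=6, rhs=72; c'=1/3, d'=12
row 2: denom=8−2·1/3=22/3; d'=(0−2·12)/(22/3)=-36/11
row 3: denom=6−2·3/11=60/11; d'=(-60−2·-36/11)/(60/11)=-49/5
row 4: denom=4−1·11/60=229/60; d'=(96−1·-49/5)/(229/60)=6348/229
back: M4=6348/229
back: M3=-49/5−11/60·6348/229=-3408/229
back: M2=-36/11−3/11·-3408/229=180/229
back: M1=12−1/3·180/229=2688/229
M: M0=0, M1=2688/229, M2=180/229, M3=-3408/229, M4=6348/229, M5=0
seg 0: a=5, c=M0/2=0, d=(M1−M0)/(6·1)=448/229, b=Δ0−h0·(2M0+M1)/6=-2738/229
seg 1: a=-5, c=M1/2=1344/229, d=(M2−M1)/(6·2)=-209/229, b=Δ1−h1·(2M1+M2)/6=-1394/229
seg 2: a=-1, c=M2/2=90/229, d=(M3−M2)/(6·2)=-299/229, b=Δ2−h2·(2M2+M3)/6=1474/229
seg 3: a=3, c=M3/2=-1704/229, d=(M4−M3)/(6·1)=1626/229, b=Δ3−h3·(2M3+M4)/6=-1754/229
seg 4: a=-5, c=M4/2=3174/229, d=(M5−M4)/(6·1)=-1058/229, b=Δ4−h4·(2M4+M5)/6=-284/229
t_q=5/2 → seg 1, τ=3/2; S=-5+-1394/229·τ+1344/229·τ²+-209/229·τ³=-7339/1832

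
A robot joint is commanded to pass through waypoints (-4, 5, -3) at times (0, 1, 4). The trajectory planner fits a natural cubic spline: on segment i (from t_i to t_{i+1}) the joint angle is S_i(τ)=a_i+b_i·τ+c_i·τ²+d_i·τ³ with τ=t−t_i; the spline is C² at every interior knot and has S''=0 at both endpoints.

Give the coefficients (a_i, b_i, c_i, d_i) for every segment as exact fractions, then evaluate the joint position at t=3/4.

  seg 0: a=-4 b=251/24 c=0 d=-35/24
  seg 1: a=5 b=73/12 c=-35/8 d=35/72
S(3/4) = 1653/512

Δ: Δ0=9, Δ1=-8/3
row 1: diag=8, rhs=-70; c'=3/8, d'=-35/4
back: M1=-35/4
M: M0=0, M1=-35/4, M2=0
seg 0: a=-4, c=M0/2=0, d=(M1−M0)/(6·1)=-35/24, b=Δ0−h0·(2M0+M1)/6=251/24
seg 1: a=5, c=M1/2=-35/8, d=(M2−M1)/(6·3)=35/72, b=Δ1−h1·(2M1+M2)/6=73/12
t_q=3/4 → seg 0, τ=3/4; S=-4+251/24·τ+0·τ²+-35/24·τ³=1653/512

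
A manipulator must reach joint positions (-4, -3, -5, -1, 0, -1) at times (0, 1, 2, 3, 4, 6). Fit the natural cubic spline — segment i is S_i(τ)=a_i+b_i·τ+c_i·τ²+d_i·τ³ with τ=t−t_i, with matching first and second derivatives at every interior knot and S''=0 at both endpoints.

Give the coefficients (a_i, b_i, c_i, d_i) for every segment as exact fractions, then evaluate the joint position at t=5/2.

Δ: Δ0=1, Δ1=-2, Δ2=4, Δ3=1, Δ4=-1/2
row 1: diag=4, rhs=-18; c'=1/4, d'=-9/2
row 2: denom=4−1·1/4=15/4; d'=(36−1·-9/2)/(15/4)=54/5
row 3: denom=4−1·4/15=56/15; d'=(-18−1·54/5)/(56/15)=-54/7
row 4: denom=6−1·15/56=321/56; d'=(-9−1·-54/7)/(321/56)=-24/107
back: M4=-24/107
back: M3=-54/7−15/56·-24/107=-819/107
back: M2=54/5−4/15·-819/107=1374/107
back: M1=-9/2−1/4·1374/107=-825/107
M: M0=0, M1=-825/107, M2=1374/107, M3=-819/107, M4=-24/107, M5=0
seg 0: a=-4, c=M0/2=0, d=(M1−M0)/(6·1)=-275/214, b=Δ0−h0·(2M0+M1)/6=489/214
seg 1: a=-3, c=M1/2=-825/214, d=(M2−M1)/(6·1)=733/214, b=Δ1−h1·(2M1+M2)/6=-168/107
seg 2: a=-5, c=M2/2=687/107, d=(M3−M2)/(6·1)=-731/214, b=Δ2−h2·(2M2+M3)/6=213/214
seg 3: a=-1, c=M3/2=-819/214, d=(M4−M3)/(6·1)=265/214, b=Δ3−h3·(2M3+M4)/6=384/107
seg 4: a=0, c=M4/2=-12/107, d=(M5−M4)/(6·2)=2/107, b=Δ4−h4·(2M4+M5)/6=-75/214
t_q=5/2 → seg 2, τ=1/2; S=-5+213/214·τ+687/107·τ²+-731/214·τ³=-5691/1712

  seg 0: a=-4 b=489/214 c=0 d=-275/214
  seg 1: a=-3 b=-168/107 c=-825/214 d=733/214
  seg 2: a=-5 b=213/214 c=687/107 d=-731/214
  seg 3: a=-1 b=384/107 c=-819/214 d=265/214
  seg 4: a=0 b=-75/214 c=-12/107 d=2/107
S(5/2) = -5691/1712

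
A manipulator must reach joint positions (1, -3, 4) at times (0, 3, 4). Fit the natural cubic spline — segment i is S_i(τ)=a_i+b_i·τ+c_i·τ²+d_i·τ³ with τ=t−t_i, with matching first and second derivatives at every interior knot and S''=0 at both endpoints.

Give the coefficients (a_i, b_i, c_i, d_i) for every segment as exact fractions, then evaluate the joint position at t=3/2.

Δ: Δ0=-4/3, Δ1=7
row 1: diag=8, rhs=50; c'=1/8, d'=25/4
back: M1=25/4
M: M0=0, M1=25/4, M2=0
seg 0: a=1, c=M0/2=0, d=(M1−M0)/(6·3)=25/72, b=Δ0−h0·(2M0+M1)/6=-107/24
seg 1: a=-3, c=M1/2=25/8, d=(M2−M1)/(6·1)=-25/24, b=Δ1−h1·(2M1+M2)/6=59/12
t_q=3/2 → seg 0, τ=3/2; S=1+-107/24·τ+0·τ²+25/72·τ³=-289/64

  seg 0: a=1 b=-107/24 c=0 d=25/72
  seg 1: a=-3 b=59/12 c=25/8 d=-25/24
S(3/2) = -289/64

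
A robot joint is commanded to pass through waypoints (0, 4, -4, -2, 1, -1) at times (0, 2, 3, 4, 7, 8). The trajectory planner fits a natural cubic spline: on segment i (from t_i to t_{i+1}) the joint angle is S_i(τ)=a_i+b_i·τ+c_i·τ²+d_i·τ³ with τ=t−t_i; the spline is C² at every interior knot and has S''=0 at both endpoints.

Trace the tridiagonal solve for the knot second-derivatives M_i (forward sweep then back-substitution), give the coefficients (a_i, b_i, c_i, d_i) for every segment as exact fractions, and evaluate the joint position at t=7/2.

  seg 0: a=0 b=7772/1217 c=0 d=-2669/2434
  seg 1: a=4 b=-8242/1217 c=-8007/1217 d=6513/1217
  seg 2: a=-4 b=-4717/1217 c=11532/1217 d=-4381/1217
  seg 3: a=-2 b=5204/1217 c=-1611/1217 d=94/1217
  seg 4: a=1 b=-1924/1217 c=-765/1217 d=255/1217
S(7/2) = -39129/9736

Δ: Δ0=2, Δ1=-8, Δ2=2, Δ3=1, Δ4=-2
row 1: diag=6, rhs=-60; c'=1/6, d'=-10
row 2: denom=4−1·1/6=23/6; d'=(60−1·-10)/(23/6)=420/23
row 3: denom=8−1·6/23=178/23; d'=(-6−1·420/23)/(178/23)=-279/89
row 4: denom=8−3·69/178=1217/178; d'=(-18−3·-279/89)/(1217/178)=-1530/1217
back: M4=-1530/1217
back: M3=-279/89−69/178·-1530/1217=-3222/1217
back: M2=420/23−6/23·-3222/1217=23064/1217
back: M1=-10−1/6·23064/1217=-16014/1217
M: M0=0, M1=-16014/1217, M2=23064/1217, M3=-3222/1217, M4=-1530/1217, M5=0
seg 0: a=0, c=M0/2=0, d=(M1−M0)/(6·2)=-2669/2434, b=Δ0−h0·(2M0+M1)/6=7772/1217
seg 1: a=4, c=M1/2=-8007/1217, d=(M2−M1)/(6·1)=6513/1217, b=Δ1−h1·(2M1+M2)/6=-8242/1217
seg 2: a=-4, c=M2/2=11532/1217, d=(M3−M2)/(6·1)=-4381/1217, b=Δ2−h2·(2M2+M3)/6=-4717/1217
seg 3: a=-2, c=M3/2=-1611/1217, d=(M4−M3)/(6·3)=94/1217, b=Δ3−h3·(2M3+M4)/6=5204/1217
seg 4: a=1, c=M4/2=-765/1217, d=(M5−M4)/(6·1)=255/1217, b=Δ4−h4·(2M4+M5)/6=-1924/1217
t_q=7/2 → seg 2, τ=1/2; S=-4+-4717/1217·τ+11532/1217·τ²+-4381/1217·τ³=-39129/9736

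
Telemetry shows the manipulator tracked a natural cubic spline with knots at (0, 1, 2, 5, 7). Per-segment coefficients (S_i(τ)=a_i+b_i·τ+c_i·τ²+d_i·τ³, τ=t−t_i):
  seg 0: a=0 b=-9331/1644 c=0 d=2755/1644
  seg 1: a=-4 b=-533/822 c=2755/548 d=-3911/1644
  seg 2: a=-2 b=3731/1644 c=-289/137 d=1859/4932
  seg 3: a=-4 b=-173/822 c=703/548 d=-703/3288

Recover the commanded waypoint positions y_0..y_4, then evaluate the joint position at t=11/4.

y_0=0 y_1=-4 y_2=-2 y_3=-4 y_4=-1
S(11/4) = -46487/35072

y_0 = S_0(0) = a_0 = 0
y_1 = S_1(0) = a_1 = -4
y_2 = S_2(0) = a_2 = -2
y_3 = S_3(0) = a_3 = -4
y_4 = S_3(2) = -1
t_q=11/4 is in segment 2 (τ=3/4); S_2(τ)=-46487/35072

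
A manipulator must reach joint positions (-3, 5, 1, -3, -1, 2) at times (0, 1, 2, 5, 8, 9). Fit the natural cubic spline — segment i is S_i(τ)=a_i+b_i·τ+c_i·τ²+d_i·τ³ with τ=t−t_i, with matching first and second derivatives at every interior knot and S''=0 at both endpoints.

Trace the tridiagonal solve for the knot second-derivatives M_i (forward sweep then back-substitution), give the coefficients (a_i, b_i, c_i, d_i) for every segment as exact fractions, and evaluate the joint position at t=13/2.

Δ: Δ0=8, Δ1=-4, Δ2=-4/3, Δ3=2/3, Δ4=3
row 1: diag=4, rhs=-72; c'=1/4, d'=-18
row 2: denom=8−1·1/4=31/4; d'=(16−1·-18)/(31/4)=136/31
row 3: denom=12−3·12/31=336/31; d'=(12−3·136/31)/(336/31)=-3/28
row 4: denom=8−3·31/112=803/112; d'=(14−3·-3/28)/(803/112)=1604/803
back: M4=1604/803
back: M3=-3/28−31/112·1604/803=-530/803
back: M2=136/31−12/31·-530/803=3728/803
back: M1=-18−1/4·3728/803=-15386/803
M: M0=0, M1=-15386/803, M2=3728/803, M3=-530/803, M4=1604/803, M5=0
seg 0: a=-3, c=M0/2=0, d=(M1−M0)/(6·1)=-7693/2409, b=Δ0−h0·(2M0+M1)/6=26965/2409
seg 1: a=5, c=M1/2=-7693/803, d=(M2−M1)/(6·1)=9557/2409, b=Δ1−h1·(2M1+M2)/6=3886/2409
seg 2: a=1, c=M2/2=1864/803, d=(M3−M2)/(6·3)=-2129/7227, b=Δ2−h2·(2M2+M3)/6=-13601/2409
seg 3: a=-3, c=M3/2=-265/803, d=(M4−M3)/(6·3)=97/657, b=Δ3−h3·(2M3+M4)/6=790/2409
seg 4: a=-1, c=M4/2=802/803, d=(M5−M4)/(6·1)=-802/2409, b=Δ4−h4·(2M4+M5)/6=5623/2409
t_q=13/2 → seg 3, τ=3/2; S=-3+790/2409·τ+-265/803·τ²+97/657·τ³=-17681/6424

  seg 0: a=-3 b=26965/2409 c=0 d=-7693/2409
  seg 1: a=5 b=3886/2409 c=-7693/803 d=9557/2409
  seg 2: a=1 b=-13601/2409 c=1864/803 d=-2129/7227
  seg 3: a=-3 b=790/2409 c=-265/803 d=97/657
  seg 4: a=-1 b=5623/2409 c=802/803 d=-802/2409
S(13/2) = -17681/6424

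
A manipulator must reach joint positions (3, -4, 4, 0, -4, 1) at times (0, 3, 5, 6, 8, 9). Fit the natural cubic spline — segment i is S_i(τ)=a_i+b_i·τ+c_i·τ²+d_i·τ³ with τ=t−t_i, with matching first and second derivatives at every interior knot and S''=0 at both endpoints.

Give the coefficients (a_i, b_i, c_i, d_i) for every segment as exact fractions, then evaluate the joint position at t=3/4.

Δ: Δ0=-7/3, Δ1=4, Δ2=-4, Δ3=-2, Δ4=5
row 1: diag=10, rhs=38; c'=1/5, d'=19/5
row 2: denom=6−2·1/5=28/5; d'=(-48−2·19/5)/(28/5)=-139/14
row 3: denom=6−1·5/28=163/28; d'=(12−1·-139/14)/(163/28)=614/163
row 4: denom=6−2·56/163=866/163; d'=(42−2·614/163)/(866/163)=2809/433
back: M4=2809/433
back: M3=614/163−56/163·2809/433=666/433
back: M2=-139/14−5/28·666/433=-4418/433
back: M1=19/5−1/5·-4418/433=2529/433
M: M0=0, M1=2529/433, M2=-4418/433, M3=666/433, M4=2809/433, M5=0
seg 0: a=3, c=M0/2=0, d=(M1−M0)/(6·3)=281/866, b=Δ0−h0·(2M0+M1)/6=-13649/2598
seg 1: a=-4, c=M1/2=2529/866, d=(M2−M1)/(6·2)=-6947/5196, b=Δ1−h1·(2M1+M2)/6=4556/1299
seg 2: a=4, c=M2/2=-2209/433, d=(M3−M2)/(6·1)=2542/1299, b=Δ2−h2·(2M2+M3)/6=-1111/1299
seg 3: a=0, c=M3/2=333/433, d=(M4−M3)/(6·2)=2143/5196, b=Δ3−h3·(2M3+M4)/6=-6739/1299
seg 4: a=-4, c=M4/2=2809/866, d=(M5−M4)/(6·1)=-2809/2598, b=Δ4−h4·(2M4+M5)/6=3686/1299
t_q=3/4 → seg 0, τ=3/4; S=3+-13649/2598·τ+0·τ²+281/866·τ³=-44525/55424

  seg 0: a=3 b=-13649/2598 c=0 d=281/866
  seg 1: a=-4 b=4556/1299 c=2529/866 d=-6947/5196
  seg 2: a=4 b=-1111/1299 c=-2209/433 d=2542/1299
  seg 3: a=0 b=-6739/1299 c=333/433 d=2143/5196
  seg 4: a=-4 b=3686/1299 c=2809/866 d=-2809/2598
S(3/4) = -44525/55424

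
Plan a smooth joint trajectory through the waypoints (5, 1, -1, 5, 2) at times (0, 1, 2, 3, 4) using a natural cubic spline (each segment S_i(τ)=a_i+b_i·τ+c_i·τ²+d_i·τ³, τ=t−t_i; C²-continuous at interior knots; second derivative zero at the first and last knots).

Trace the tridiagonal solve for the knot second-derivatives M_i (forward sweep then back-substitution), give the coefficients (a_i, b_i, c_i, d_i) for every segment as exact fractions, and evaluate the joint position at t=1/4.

  seg 0: a=5 b=-213/56 c=0 d=-11/56
  seg 1: a=1 b=-123/28 c=-33/56 d=167/56
  seg 2: a=-1 b=27/8 c=117/14 d=-321/56
  seg 3: a=5 b=81/28 c=-495/56 d=165/56
S(1/4) = 14501/3584

Δ: Δ0=-4, Δ1=-2, Δ2=6, Δ3=-3
row 1: diag=4, rhs=12; c'=1/4, d'=3
row 2: denom=4−1·1/4=15/4; d'=(48−1·3)/(15/4)=12
row 3: denom=4−1·4/15=56/15; d'=(-54−1·12)/(56/15)=-495/28
back: M3=-495/28
back: M2=12−4/15·-495/28=117/7
back: M1=3−1/4·117/7=-33/28
M: M0=0, M1=-33/28, M2=117/7, M3=-495/28, M4=0
seg 0: a=5, c=M0/2=0, d=(M1−M0)/(6·1)=-11/56, b=Δ0−h0·(2M0+M1)/6=-213/56
seg 1: a=1, c=M1/2=-33/56, d=(M2−M1)/(6·1)=167/56, b=Δ1−h1·(2M1+M2)/6=-123/28
seg 2: a=-1, c=M2/2=117/14, d=(M3−M2)/(6·1)=-321/56, b=Δ2−h2·(2M2+M3)/6=27/8
seg 3: a=5, c=M3/2=-495/56, d=(M4−M3)/(6·1)=165/56, b=Δ3−h3·(2M3+M4)/6=81/28
t_q=1/4 → seg 0, τ=1/4; S=5+-213/56·τ+0·τ²+-11/56·τ³=14501/3584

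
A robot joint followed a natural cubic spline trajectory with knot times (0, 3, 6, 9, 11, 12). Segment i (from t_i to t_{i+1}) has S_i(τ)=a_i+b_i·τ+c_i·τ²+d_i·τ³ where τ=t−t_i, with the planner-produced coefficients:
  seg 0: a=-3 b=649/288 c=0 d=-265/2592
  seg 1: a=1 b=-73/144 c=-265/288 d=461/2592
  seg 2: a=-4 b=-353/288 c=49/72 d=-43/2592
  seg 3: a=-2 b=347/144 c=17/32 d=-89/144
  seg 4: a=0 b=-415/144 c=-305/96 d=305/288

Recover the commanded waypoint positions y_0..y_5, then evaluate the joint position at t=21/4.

y_0=-3 y_1=1 y_2=-4 y_3=-2 y_4=0 y_5=-5
S(21/4) = -5679/2048

y_0 = S_0(0) = a_0 = -3
y_1 = S_1(0) = a_1 = 1
y_2 = S_2(0) = a_2 = -4
y_3 = S_3(0) = a_3 = -2
y_4 = S_4(0) = a_4 = 0
y_5 = S_4(1) = -5
t_q=21/4 is in segment 1 (τ=9/4); S_1(τ)=-5679/2048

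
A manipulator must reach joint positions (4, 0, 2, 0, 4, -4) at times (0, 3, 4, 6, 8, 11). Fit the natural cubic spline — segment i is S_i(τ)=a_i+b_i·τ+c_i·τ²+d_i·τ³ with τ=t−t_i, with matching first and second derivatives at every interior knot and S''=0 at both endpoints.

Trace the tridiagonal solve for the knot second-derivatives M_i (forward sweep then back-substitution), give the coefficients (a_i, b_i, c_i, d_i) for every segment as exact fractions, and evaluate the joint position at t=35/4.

Δ: Δ0=-4/3, Δ1=2, Δ2=-1, Δ3=2, Δ4=-8/3
row 1: diag=8, rhs=20; c'=1/8, d'=5/2
row 2: denom=6−1·1/8=47/8; d'=(-18−1·5/2)/(47/8)=-164/47
row 3: denom=8−2·16/47=344/47; d'=(18−2·-164/47)/(344/47)=587/172
row 4: denom=10−2·47/172=813/86; d'=(-28−2·587/172)/(813/86)=-2995/813
back: M4=-2995/813
back: M3=587/172−47/172·-2995/813=3593/813
back: M2=-164/47−16/47·3593/813=-4060/813
back: M1=5/2−1/8·-4060/813=2540/813
M: M0=0, M1=2540/813, M2=-4060/813, M3=3593/813, M4=-2995/813, M5=0
seg 0: a=4, c=M0/2=0, d=(M1−M0)/(6·3)=1270/7317, b=Δ0−h0·(2M0+M1)/6=-2354/813
seg 1: a=0, c=M1/2=1270/813, d=(M2−M1)/(6·1)=-1100/813, b=Δ1−h1·(2M1+M2)/6=1456/813
seg 2: a=2, c=M2/2=-2030/813, d=(M3−M2)/(6·2)=2551/3252, b=Δ2−h2·(2M2+M3)/6=232/271
seg 3: a=0, c=M3/2=3593/1626, d=(M4−M3)/(6·2)=-183/271, b=Δ3−h3·(2M3+M4)/6=229/813
seg 4: a=4, c=M4/2=-2995/1626, d=(M5−M4)/(6·3)=2995/14634, b=Δ4−h4·(2M4+M5)/6=827/813
t_q=35/4 → seg 4, τ=3/4; S=4+827/813·τ+-2995/1626·τ²+2995/14634·τ³=132271/34688

  seg 0: a=4 b=-2354/813 c=0 d=1270/7317
  seg 1: a=0 b=1456/813 c=1270/813 d=-1100/813
  seg 2: a=2 b=232/271 c=-2030/813 d=2551/3252
  seg 3: a=0 b=229/813 c=3593/1626 d=-183/271
  seg 4: a=4 b=827/813 c=-2995/1626 d=2995/14634
S(35/4) = 132271/34688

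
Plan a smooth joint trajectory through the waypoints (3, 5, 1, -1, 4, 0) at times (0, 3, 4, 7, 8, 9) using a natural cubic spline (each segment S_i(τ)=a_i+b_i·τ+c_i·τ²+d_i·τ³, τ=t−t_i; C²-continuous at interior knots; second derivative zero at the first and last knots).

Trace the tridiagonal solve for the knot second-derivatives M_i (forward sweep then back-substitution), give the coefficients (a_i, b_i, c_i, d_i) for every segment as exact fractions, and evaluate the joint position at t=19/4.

  seg 0: a=3 b=4103/1665 c=0 d=-2993/14985
  seg 1: a=5 b=-4876/1665 c=-2993/1665 d=403/555
  seg 2: a=1 b=-1447/333 c=634/1665 d=4223/14985
  seg 3: a=-1 b=9238/1665 c=1619/555 d=-1154/333
  seg 4: a=4 b=1642/1665 c=-4151/555 d=4151/1665
S(19/4) = -22803/11840

Δ: Δ0=2/3, Δ1=-4, Δ2=-2/3, Δ3=5, Δ4=-4
row 1: diag=8, rhs=-28; c'=1/8, d'=-7/2
row 2: denom=8−1·1/8=63/8; d'=(20−1·-7/2)/(63/8)=188/63
row 3: denom=8−3·8/21=48/7; d'=(34−3·188/63)/(48/7)=263/72
row 4: denom=4−1·7/48=185/48; d'=(-54−1·263/72)/(185/48)=-8302/555
back: M4=-8302/555
back: M3=263/72−7/48·-8302/555=3238/555
back: M2=188/63−8/21·3238/555=1268/1665
back: M1=-7/2−1/8·1268/1665=-5986/1665
M: M0=0, M1=-5986/1665, M2=1268/1665, M3=3238/555, M4=-8302/555, M5=0
seg 0: a=3, c=M0/2=0, d=(M1−M0)/(6·3)=-2993/14985, b=Δ0−h0·(2M0+M1)/6=4103/1665
seg 1: a=5, c=M1/2=-2993/1665, d=(M2−M1)/(6·1)=403/555, b=Δ1−h1·(2M1+M2)/6=-4876/1665
seg 2: a=1, c=M2/2=634/1665, d=(M3−M2)/(6·3)=4223/14985, b=Δ2−h2·(2M2+M3)/6=-1447/333
seg 3: a=-1, c=M3/2=1619/555, d=(M4−M3)/(6·1)=-1154/333, b=Δ3−h3·(2M3+M4)/6=9238/1665
seg 4: a=4, c=M4/2=-4151/555, d=(M5−M4)/(6·1)=4151/1665, b=Δ4−h4·(2M4+M5)/6=1642/1665
t_q=19/4 → seg 2, τ=3/4; S=1+-1447/333·τ+634/1665·τ²+4223/14985·τ³=-22803/11840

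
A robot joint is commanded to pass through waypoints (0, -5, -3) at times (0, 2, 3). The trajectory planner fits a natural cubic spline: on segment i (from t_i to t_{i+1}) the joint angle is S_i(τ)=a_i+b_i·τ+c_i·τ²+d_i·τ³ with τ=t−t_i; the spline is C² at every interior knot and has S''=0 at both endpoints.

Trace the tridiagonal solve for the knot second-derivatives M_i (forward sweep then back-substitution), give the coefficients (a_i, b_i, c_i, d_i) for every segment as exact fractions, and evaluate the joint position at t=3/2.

  seg 0: a=0 b=-4 c=0 d=3/8
  seg 1: a=-5 b=1/2 c=9/4 d=-3/4
S(3/2) = -303/64

Δ: Δ0=-5/2, Δ1=2
row 1: diag=6, rhs=27; c'=1/6, d'=9/2
back: M1=9/2
M: M0=0, M1=9/2, M2=0
seg 0: a=0, c=M0/2=0, d=(M1−M0)/(6·2)=3/8, b=Δ0−h0·(2M0+M1)/6=-4
seg 1: a=-5, c=M1/2=9/4, d=(M2−M1)/(6·1)=-3/4, b=Δ1−h1·(2M1+M2)/6=1/2
t_q=3/2 → seg 0, τ=3/2; S=0+-4·τ+0·τ²+3/8·τ³=-303/64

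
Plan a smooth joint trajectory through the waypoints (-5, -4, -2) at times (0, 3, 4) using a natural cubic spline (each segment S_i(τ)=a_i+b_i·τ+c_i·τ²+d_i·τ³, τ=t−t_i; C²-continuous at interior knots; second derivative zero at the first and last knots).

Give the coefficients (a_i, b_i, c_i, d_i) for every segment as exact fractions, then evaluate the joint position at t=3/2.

  seg 0: a=-5 b=-7/24 c=0 d=5/72
  seg 1: a=-4 b=19/12 c=5/8 d=-5/24
S(3/2) = -333/64

Δ: Δ0=1/3, Δ1=2
row 1: diag=8, rhs=10; c'=1/8, d'=5/4
back: M1=5/4
M: M0=0, M1=5/4, M2=0
seg 0: a=-5, c=M0/2=0, d=(M1−M0)/(6·3)=5/72, b=Δ0−h0·(2M0+M1)/6=-7/24
seg 1: a=-4, c=M1/2=5/8, d=(M2−M1)/(6·1)=-5/24, b=Δ1−h1·(2M1+M2)/6=19/12
t_q=3/2 → seg 0, τ=3/2; S=-5+-7/24·τ+0·τ²+5/72·τ³=-333/64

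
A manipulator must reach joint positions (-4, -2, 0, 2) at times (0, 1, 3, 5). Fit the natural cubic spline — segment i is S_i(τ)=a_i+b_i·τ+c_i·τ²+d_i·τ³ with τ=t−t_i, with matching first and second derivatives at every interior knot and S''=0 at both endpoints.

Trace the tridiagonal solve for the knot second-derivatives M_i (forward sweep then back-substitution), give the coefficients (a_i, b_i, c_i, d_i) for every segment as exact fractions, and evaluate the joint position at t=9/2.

  seg 0: a=-4 b=24/11 c=0 d=-2/11
  seg 1: a=-2 b=18/11 c=-6/11 d=5/44
  seg 2: a=0 b=9/11 c=3/22 d=-1/44
S(9/2) = 513/352

Δ: Δ0=2, Δ1=1, Δ2=1
row 1: diag=6, rhs=-6; c'=1/3, d'=-1
row 2: denom=8−2·1/3=22/3; d'=(0−2·-1)/(22/3)=3/11
back: M2=3/11
back: M1=-1−1/3·3/11=-12/11
M: M0=0, M1=-12/11, M2=3/11, M3=0
seg 0: a=-4, c=M0/2=0, d=(M1−M0)/(6·1)=-2/11, b=Δ0−h0·(2M0+M1)/6=24/11
seg 1: a=-2, c=M1/2=-6/11, d=(M2−M1)/(6·2)=5/44, b=Δ1−h1·(2M1+M2)/6=18/11
seg 2: a=0, c=M2/2=3/22, d=(M3−M2)/(6·2)=-1/44, b=Δ2−h2·(2M2+M3)/6=9/11
t_q=9/2 → seg 2, τ=3/2; S=0+9/11·τ+3/22·τ²+-1/44·τ³=513/352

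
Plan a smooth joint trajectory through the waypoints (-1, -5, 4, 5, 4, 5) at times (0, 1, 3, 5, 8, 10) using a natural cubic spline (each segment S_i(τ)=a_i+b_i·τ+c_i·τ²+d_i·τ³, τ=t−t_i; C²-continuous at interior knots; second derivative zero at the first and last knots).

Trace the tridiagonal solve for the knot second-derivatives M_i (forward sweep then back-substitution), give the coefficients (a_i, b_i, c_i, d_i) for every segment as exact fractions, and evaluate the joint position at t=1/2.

Δ: Δ0=-4, Δ1=9/2, Δ2=1/2, Δ3=-1/3, Δ4=1/2
row 1: diag=6, rhs=51; c'=1/3, d'=17/2
row 2: denom=8−2·1/3=22/3; d'=(-24−2·17/2)/(22/3)=-123/22
row 3: denom=10−2·3/11=104/11; d'=(-5−2·-123/22)/(104/11)=17/26
row 4: denom=10−3·33/104=941/104; d'=(5−3·17/26)/(941/104)=316/941
back: M4=316/941
back: M3=17/26−33/104·316/941=515/941
back: M2=-123/22−3/11·515/941=-10803/1882
back: M1=17/2−1/3·-10803/1882=9799/941
M: M0=0, M1=9799/941, M2=-10803/1882, M3=515/941, M4=316/941, M5=0
seg 0: a=-1, c=M0/2=0, d=(M1−M0)/(6·1)=9799/5646, b=Δ0−h0·(2M0+M1)/6=-32383/5646
seg 1: a=-5, c=M1/2=9799/1882, d=(M2−M1)/(6·2)=-30401/22584, b=Δ1−h1·(2M1+M2)/6=-1493/2823
seg 2: a=4, c=M2/2=-10803/3764, d=(M3−M2)/(6·2)=11833/22584, b=Δ2−h2·(2M2+M3)/6=23399/5646
seg 3: a=5, c=M3/2=515/1882, d=(M4−M3)/(6·3)=-199/16938, b=Δ3−h3·(2M3+M4)/6=-2960/2823
seg 4: a=4, c=M4/2=158/941, d=(M5−M4)/(6·2)=-79/2823, b=Δ4−h4·(2M4+M5)/6=1559/5646
t_q=1/2 → seg 0, τ=1/2; S=-1+-32383/5646·τ+0·τ²+9799/5646·τ³=-54967/15056

  seg 0: a=-1 b=-32383/5646 c=0 d=9799/5646
  seg 1: a=-5 b=-1493/2823 c=9799/1882 d=-30401/22584
  seg 2: a=4 b=23399/5646 c=-10803/3764 d=11833/22584
  seg 3: a=5 b=-2960/2823 c=515/1882 d=-199/16938
  seg 4: a=4 b=1559/5646 c=158/941 d=-79/2823
S(1/2) = -54967/15056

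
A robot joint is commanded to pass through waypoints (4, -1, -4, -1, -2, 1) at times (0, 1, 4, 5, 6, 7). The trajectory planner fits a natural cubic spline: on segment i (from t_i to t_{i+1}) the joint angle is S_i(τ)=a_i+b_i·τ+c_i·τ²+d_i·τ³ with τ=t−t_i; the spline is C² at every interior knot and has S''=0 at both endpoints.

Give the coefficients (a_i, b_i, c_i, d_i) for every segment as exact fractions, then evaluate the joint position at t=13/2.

Δ: Δ0=-5, Δ1=-1, Δ2=3, Δ3=-1, Δ4=3
row 1: diag=8, rhs=24; c'=3/8, d'=3
row 2: denom=8−3·3/8=55/8; d'=(24−3·3)/(55/8)=24/11
row 3: denom=4−1·8/55=212/55; d'=(-24−1·24/11)/(212/55)=-360/53
row 4: denom=4−1·55/212=793/212; d'=(24−1·-360/53)/(793/212)=6528/793
back: M4=6528/793
back: M3=-360/53−55/212·6528/793=-7080/793
back: M2=24/11−8/55·-7080/793=2760/793
back: M1=3−3/8·2760/793=1344/793
M: M0=0, M1=1344/793, M2=2760/793, M3=-7080/793, M4=6528/793, M5=0
seg 0: a=4, c=M0/2=0, d=(M1−M0)/(6·1)=224/793, b=Δ0−h0·(2M0+M1)/6=-4189/793
seg 1: a=-1, c=M1/2=672/793, d=(M2−M1)/(6·3)=236/2379, b=Δ1−h1·(2M1+M2)/6=-3517/793
seg 2: a=-4, c=M2/2=1380/793, d=(M3−M2)/(6·1)=-1640/793, b=Δ2−h2·(2M2+M3)/6=203/61
seg 3: a=-1, c=M3/2=-3540/793, d=(M4−M3)/(6·1)=2268/793, b=Δ3−h3·(2M3+M4)/6=479/793
seg 4: a=-2, c=M4/2=3264/793, d=(M5−M4)/(6·1)=-1088/793, b=Δ4−h4·(2M4+M5)/6=203/793
t_q=13/2 → seg 4, τ=1/2; S=-2+203/793·τ+3264/793·τ²+-1088/793·τ³=-1609/1586

  seg 0: a=4 b=-4189/793 c=0 d=224/793
  seg 1: a=-1 b=-3517/793 c=672/793 d=236/2379
  seg 2: a=-4 b=203/61 c=1380/793 d=-1640/793
  seg 3: a=-1 b=479/793 c=-3540/793 d=2268/793
  seg 4: a=-2 b=203/793 c=3264/793 d=-1088/793
S(13/2) = -1609/1586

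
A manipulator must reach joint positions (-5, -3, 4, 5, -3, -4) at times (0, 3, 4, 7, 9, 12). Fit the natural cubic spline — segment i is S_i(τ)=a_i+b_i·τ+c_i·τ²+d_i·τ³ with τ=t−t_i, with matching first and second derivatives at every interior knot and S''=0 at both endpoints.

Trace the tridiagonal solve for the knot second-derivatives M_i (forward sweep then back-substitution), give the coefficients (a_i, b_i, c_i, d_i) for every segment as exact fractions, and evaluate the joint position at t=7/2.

  seg 0: a=-5 b=-1799/888 c=0 d=797/2664
  seg 1: a=-3 b=2687/444 c=797/296 d=-1549/888
  seg 2: a=4 b=5509/888 c=-94/37 d=1555/7992
  seg 3: a=5 b=-1681/444 c=-701/888 d=101/296
  seg 4: a=-3 b=-1265/444 c=1117/888 d=-1117/7992
S(7/2) = 1139/2368

Δ: Δ0=2/3, Δ1=7, Δ2=1/3, Δ3=-4, Δ4=-1/3
row 1: diag=8, rhs=38; c'=1/8, d'=19/4
row 2: denom=8−1·1/8=63/8; d'=(-40−1·19/4)/(63/8)=-358/63
row 3: denom=10−3·8/21=62/7; d'=(-26−3·-358/63)/(62/7)=-94/93
row 4: denom=10−2·7/31=296/31; d'=(22−2·-94/93)/(296/31)=1117/444
back: M4=1117/444
back: M3=-94/93−7/31·1117/444=-701/444
back: M2=-358/63−8/21·-701/444=-188/37
back: M1=19/4−1/8·-188/37=797/148
M: M0=0, M1=797/148, M2=-188/37, M3=-701/444, M4=1117/444, M5=0
seg 0: a=-5, c=M0/2=0, d=(M1−M0)/(6·3)=797/2664, b=Δ0−h0·(2M0+M1)/6=-1799/888
seg 1: a=-3, c=M1/2=797/296, d=(M2−M1)/(6·1)=-1549/888, b=Δ1−h1·(2M1+M2)/6=2687/444
seg 2: a=4, c=M2/2=-94/37, d=(M3−M2)/(6·3)=1555/7992, b=Δ2−h2·(2M2+M3)/6=5509/888
seg 3: a=5, c=M3/2=-701/888, d=(M4−M3)/(6·2)=101/296, b=Δ3−h3·(2M3+M4)/6=-1681/444
seg 4: a=-3, c=M4/2=1117/888, d=(M5−M4)/(6·3)=-1117/7992, b=Δ4−h4·(2M4+M5)/6=-1265/444
t_q=7/2 → seg 1, τ=1/2; S=-3+2687/444·τ+797/296·τ²+-1549/888·τ³=1139/2368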